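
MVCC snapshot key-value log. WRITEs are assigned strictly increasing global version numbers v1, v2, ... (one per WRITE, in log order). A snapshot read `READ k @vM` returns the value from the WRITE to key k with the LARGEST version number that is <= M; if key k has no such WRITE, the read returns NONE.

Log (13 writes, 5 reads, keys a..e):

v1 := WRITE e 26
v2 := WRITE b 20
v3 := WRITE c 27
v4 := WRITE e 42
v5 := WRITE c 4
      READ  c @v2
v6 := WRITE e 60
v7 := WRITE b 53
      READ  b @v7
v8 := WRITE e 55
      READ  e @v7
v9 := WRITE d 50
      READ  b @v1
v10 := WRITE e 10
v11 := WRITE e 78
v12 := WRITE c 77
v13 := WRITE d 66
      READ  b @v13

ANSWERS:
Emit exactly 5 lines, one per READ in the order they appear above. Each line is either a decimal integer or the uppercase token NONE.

Answer: NONE
53
60
NONE
53

Derivation:
v1: WRITE e=26  (e history now [(1, 26)])
v2: WRITE b=20  (b history now [(2, 20)])
v3: WRITE c=27  (c history now [(3, 27)])
v4: WRITE e=42  (e history now [(1, 26), (4, 42)])
v5: WRITE c=4  (c history now [(3, 27), (5, 4)])
READ c @v2: history=[(3, 27), (5, 4)] -> no version <= 2 -> NONE
v6: WRITE e=60  (e history now [(1, 26), (4, 42), (6, 60)])
v7: WRITE b=53  (b history now [(2, 20), (7, 53)])
READ b @v7: history=[(2, 20), (7, 53)] -> pick v7 -> 53
v8: WRITE e=55  (e history now [(1, 26), (4, 42), (6, 60), (8, 55)])
READ e @v7: history=[(1, 26), (4, 42), (6, 60), (8, 55)] -> pick v6 -> 60
v9: WRITE d=50  (d history now [(9, 50)])
READ b @v1: history=[(2, 20), (7, 53)] -> no version <= 1 -> NONE
v10: WRITE e=10  (e history now [(1, 26), (4, 42), (6, 60), (8, 55), (10, 10)])
v11: WRITE e=78  (e history now [(1, 26), (4, 42), (6, 60), (8, 55), (10, 10), (11, 78)])
v12: WRITE c=77  (c history now [(3, 27), (5, 4), (12, 77)])
v13: WRITE d=66  (d history now [(9, 50), (13, 66)])
READ b @v13: history=[(2, 20), (7, 53)] -> pick v7 -> 53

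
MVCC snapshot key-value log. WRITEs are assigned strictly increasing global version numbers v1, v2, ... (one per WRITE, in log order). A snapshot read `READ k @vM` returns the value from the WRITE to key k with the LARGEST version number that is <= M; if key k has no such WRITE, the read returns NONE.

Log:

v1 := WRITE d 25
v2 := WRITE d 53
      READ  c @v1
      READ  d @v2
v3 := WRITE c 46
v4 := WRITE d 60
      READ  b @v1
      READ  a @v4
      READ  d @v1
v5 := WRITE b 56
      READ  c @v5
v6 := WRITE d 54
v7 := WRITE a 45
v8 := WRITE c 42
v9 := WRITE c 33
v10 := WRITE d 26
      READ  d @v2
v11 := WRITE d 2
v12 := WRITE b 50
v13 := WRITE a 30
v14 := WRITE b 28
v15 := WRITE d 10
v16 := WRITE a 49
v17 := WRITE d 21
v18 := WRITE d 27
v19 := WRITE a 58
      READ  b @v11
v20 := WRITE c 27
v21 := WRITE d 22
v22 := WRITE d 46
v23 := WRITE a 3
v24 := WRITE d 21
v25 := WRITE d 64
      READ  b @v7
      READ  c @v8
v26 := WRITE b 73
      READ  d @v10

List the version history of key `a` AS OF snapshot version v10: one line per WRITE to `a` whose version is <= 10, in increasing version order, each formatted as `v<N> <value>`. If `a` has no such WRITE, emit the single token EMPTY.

Answer: v7 45

Derivation:
Scan writes for key=a with version <= 10:
  v1 WRITE d 25 -> skip
  v2 WRITE d 53 -> skip
  v3 WRITE c 46 -> skip
  v4 WRITE d 60 -> skip
  v5 WRITE b 56 -> skip
  v6 WRITE d 54 -> skip
  v7 WRITE a 45 -> keep
  v8 WRITE c 42 -> skip
  v9 WRITE c 33 -> skip
  v10 WRITE d 26 -> skip
  v11 WRITE d 2 -> skip
  v12 WRITE b 50 -> skip
  v13 WRITE a 30 -> drop (> snap)
  v14 WRITE b 28 -> skip
  v15 WRITE d 10 -> skip
  v16 WRITE a 49 -> drop (> snap)
  v17 WRITE d 21 -> skip
  v18 WRITE d 27 -> skip
  v19 WRITE a 58 -> drop (> snap)
  v20 WRITE c 27 -> skip
  v21 WRITE d 22 -> skip
  v22 WRITE d 46 -> skip
  v23 WRITE a 3 -> drop (> snap)
  v24 WRITE d 21 -> skip
  v25 WRITE d 64 -> skip
  v26 WRITE b 73 -> skip
Collected: [(7, 45)]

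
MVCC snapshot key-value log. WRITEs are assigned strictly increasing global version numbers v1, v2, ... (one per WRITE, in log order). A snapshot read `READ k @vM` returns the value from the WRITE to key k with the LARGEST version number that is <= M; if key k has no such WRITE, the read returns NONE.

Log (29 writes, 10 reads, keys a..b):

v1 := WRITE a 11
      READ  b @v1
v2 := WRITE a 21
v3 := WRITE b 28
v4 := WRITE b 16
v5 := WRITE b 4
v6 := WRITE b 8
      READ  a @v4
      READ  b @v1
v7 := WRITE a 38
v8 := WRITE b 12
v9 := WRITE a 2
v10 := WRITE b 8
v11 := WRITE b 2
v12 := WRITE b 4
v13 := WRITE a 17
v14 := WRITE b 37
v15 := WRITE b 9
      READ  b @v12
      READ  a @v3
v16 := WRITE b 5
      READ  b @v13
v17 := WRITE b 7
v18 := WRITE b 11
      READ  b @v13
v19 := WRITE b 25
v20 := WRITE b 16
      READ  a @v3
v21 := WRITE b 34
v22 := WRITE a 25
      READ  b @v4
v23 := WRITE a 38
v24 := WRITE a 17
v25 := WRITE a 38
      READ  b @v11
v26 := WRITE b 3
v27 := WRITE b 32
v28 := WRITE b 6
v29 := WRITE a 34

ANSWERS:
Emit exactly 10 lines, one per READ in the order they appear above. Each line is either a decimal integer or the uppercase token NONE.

v1: WRITE a=11  (a history now [(1, 11)])
READ b @v1: history=[] -> no version <= 1 -> NONE
v2: WRITE a=21  (a history now [(1, 11), (2, 21)])
v3: WRITE b=28  (b history now [(3, 28)])
v4: WRITE b=16  (b history now [(3, 28), (4, 16)])
v5: WRITE b=4  (b history now [(3, 28), (4, 16), (5, 4)])
v6: WRITE b=8  (b history now [(3, 28), (4, 16), (5, 4), (6, 8)])
READ a @v4: history=[(1, 11), (2, 21)] -> pick v2 -> 21
READ b @v1: history=[(3, 28), (4, 16), (5, 4), (6, 8)] -> no version <= 1 -> NONE
v7: WRITE a=38  (a history now [(1, 11), (2, 21), (7, 38)])
v8: WRITE b=12  (b history now [(3, 28), (4, 16), (5, 4), (6, 8), (8, 12)])
v9: WRITE a=2  (a history now [(1, 11), (2, 21), (7, 38), (9, 2)])
v10: WRITE b=8  (b history now [(3, 28), (4, 16), (5, 4), (6, 8), (8, 12), (10, 8)])
v11: WRITE b=2  (b history now [(3, 28), (4, 16), (5, 4), (6, 8), (8, 12), (10, 8), (11, 2)])
v12: WRITE b=4  (b history now [(3, 28), (4, 16), (5, 4), (6, 8), (8, 12), (10, 8), (11, 2), (12, 4)])
v13: WRITE a=17  (a history now [(1, 11), (2, 21), (7, 38), (9, 2), (13, 17)])
v14: WRITE b=37  (b history now [(3, 28), (4, 16), (5, 4), (6, 8), (8, 12), (10, 8), (11, 2), (12, 4), (14, 37)])
v15: WRITE b=9  (b history now [(3, 28), (4, 16), (5, 4), (6, 8), (8, 12), (10, 8), (11, 2), (12, 4), (14, 37), (15, 9)])
READ b @v12: history=[(3, 28), (4, 16), (5, 4), (6, 8), (8, 12), (10, 8), (11, 2), (12, 4), (14, 37), (15, 9)] -> pick v12 -> 4
READ a @v3: history=[(1, 11), (2, 21), (7, 38), (9, 2), (13, 17)] -> pick v2 -> 21
v16: WRITE b=5  (b history now [(3, 28), (4, 16), (5, 4), (6, 8), (8, 12), (10, 8), (11, 2), (12, 4), (14, 37), (15, 9), (16, 5)])
READ b @v13: history=[(3, 28), (4, 16), (5, 4), (6, 8), (8, 12), (10, 8), (11, 2), (12, 4), (14, 37), (15, 9), (16, 5)] -> pick v12 -> 4
v17: WRITE b=7  (b history now [(3, 28), (4, 16), (5, 4), (6, 8), (8, 12), (10, 8), (11, 2), (12, 4), (14, 37), (15, 9), (16, 5), (17, 7)])
v18: WRITE b=11  (b history now [(3, 28), (4, 16), (5, 4), (6, 8), (8, 12), (10, 8), (11, 2), (12, 4), (14, 37), (15, 9), (16, 5), (17, 7), (18, 11)])
READ b @v13: history=[(3, 28), (4, 16), (5, 4), (6, 8), (8, 12), (10, 8), (11, 2), (12, 4), (14, 37), (15, 9), (16, 5), (17, 7), (18, 11)] -> pick v12 -> 4
v19: WRITE b=25  (b history now [(3, 28), (4, 16), (5, 4), (6, 8), (8, 12), (10, 8), (11, 2), (12, 4), (14, 37), (15, 9), (16, 5), (17, 7), (18, 11), (19, 25)])
v20: WRITE b=16  (b history now [(3, 28), (4, 16), (5, 4), (6, 8), (8, 12), (10, 8), (11, 2), (12, 4), (14, 37), (15, 9), (16, 5), (17, 7), (18, 11), (19, 25), (20, 16)])
READ a @v3: history=[(1, 11), (2, 21), (7, 38), (9, 2), (13, 17)] -> pick v2 -> 21
v21: WRITE b=34  (b history now [(3, 28), (4, 16), (5, 4), (6, 8), (8, 12), (10, 8), (11, 2), (12, 4), (14, 37), (15, 9), (16, 5), (17, 7), (18, 11), (19, 25), (20, 16), (21, 34)])
v22: WRITE a=25  (a history now [(1, 11), (2, 21), (7, 38), (9, 2), (13, 17), (22, 25)])
READ b @v4: history=[(3, 28), (4, 16), (5, 4), (6, 8), (8, 12), (10, 8), (11, 2), (12, 4), (14, 37), (15, 9), (16, 5), (17, 7), (18, 11), (19, 25), (20, 16), (21, 34)] -> pick v4 -> 16
v23: WRITE a=38  (a history now [(1, 11), (2, 21), (7, 38), (9, 2), (13, 17), (22, 25), (23, 38)])
v24: WRITE a=17  (a history now [(1, 11), (2, 21), (7, 38), (9, 2), (13, 17), (22, 25), (23, 38), (24, 17)])
v25: WRITE a=38  (a history now [(1, 11), (2, 21), (7, 38), (9, 2), (13, 17), (22, 25), (23, 38), (24, 17), (25, 38)])
READ b @v11: history=[(3, 28), (4, 16), (5, 4), (6, 8), (8, 12), (10, 8), (11, 2), (12, 4), (14, 37), (15, 9), (16, 5), (17, 7), (18, 11), (19, 25), (20, 16), (21, 34)] -> pick v11 -> 2
v26: WRITE b=3  (b history now [(3, 28), (4, 16), (5, 4), (6, 8), (8, 12), (10, 8), (11, 2), (12, 4), (14, 37), (15, 9), (16, 5), (17, 7), (18, 11), (19, 25), (20, 16), (21, 34), (26, 3)])
v27: WRITE b=32  (b history now [(3, 28), (4, 16), (5, 4), (6, 8), (8, 12), (10, 8), (11, 2), (12, 4), (14, 37), (15, 9), (16, 5), (17, 7), (18, 11), (19, 25), (20, 16), (21, 34), (26, 3), (27, 32)])
v28: WRITE b=6  (b history now [(3, 28), (4, 16), (5, 4), (6, 8), (8, 12), (10, 8), (11, 2), (12, 4), (14, 37), (15, 9), (16, 5), (17, 7), (18, 11), (19, 25), (20, 16), (21, 34), (26, 3), (27, 32), (28, 6)])
v29: WRITE a=34  (a history now [(1, 11), (2, 21), (7, 38), (9, 2), (13, 17), (22, 25), (23, 38), (24, 17), (25, 38), (29, 34)])

Answer: NONE
21
NONE
4
21
4
4
21
16
2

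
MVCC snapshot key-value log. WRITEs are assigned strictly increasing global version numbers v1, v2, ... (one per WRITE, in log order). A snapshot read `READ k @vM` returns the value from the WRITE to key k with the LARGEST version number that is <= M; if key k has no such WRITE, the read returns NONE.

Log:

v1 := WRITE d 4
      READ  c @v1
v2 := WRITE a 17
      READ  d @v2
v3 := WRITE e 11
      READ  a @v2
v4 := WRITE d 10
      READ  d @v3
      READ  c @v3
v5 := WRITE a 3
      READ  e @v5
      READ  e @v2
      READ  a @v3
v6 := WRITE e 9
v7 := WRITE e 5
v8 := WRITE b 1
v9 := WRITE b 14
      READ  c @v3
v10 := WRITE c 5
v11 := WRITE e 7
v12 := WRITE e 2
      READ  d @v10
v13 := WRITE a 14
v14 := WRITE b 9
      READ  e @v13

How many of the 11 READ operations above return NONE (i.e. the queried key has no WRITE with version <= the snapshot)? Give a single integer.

Answer: 4

Derivation:
v1: WRITE d=4  (d history now [(1, 4)])
READ c @v1: history=[] -> no version <= 1 -> NONE
v2: WRITE a=17  (a history now [(2, 17)])
READ d @v2: history=[(1, 4)] -> pick v1 -> 4
v3: WRITE e=11  (e history now [(3, 11)])
READ a @v2: history=[(2, 17)] -> pick v2 -> 17
v4: WRITE d=10  (d history now [(1, 4), (4, 10)])
READ d @v3: history=[(1, 4), (4, 10)] -> pick v1 -> 4
READ c @v3: history=[] -> no version <= 3 -> NONE
v5: WRITE a=3  (a history now [(2, 17), (5, 3)])
READ e @v5: history=[(3, 11)] -> pick v3 -> 11
READ e @v2: history=[(3, 11)] -> no version <= 2 -> NONE
READ a @v3: history=[(2, 17), (5, 3)] -> pick v2 -> 17
v6: WRITE e=9  (e history now [(3, 11), (6, 9)])
v7: WRITE e=5  (e history now [(3, 11), (6, 9), (7, 5)])
v8: WRITE b=1  (b history now [(8, 1)])
v9: WRITE b=14  (b history now [(8, 1), (9, 14)])
READ c @v3: history=[] -> no version <= 3 -> NONE
v10: WRITE c=5  (c history now [(10, 5)])
v11: WRITE e=7  (e history now [(3, 11), (6, 9), (7, 5), (11, 7)])
v12: WRITE e=2  (e history now [(3, 11), (6, 9), (7, 5), (11, 7), (12, 2)])
READ d @v10: history=[(1, 4), (4, 10)] -> pick v4 -> 10
v13: WRITE a=14  (a history now [(2, 17), (5, 3), (13, 14)])
v14: WRITE b=9  (b history now [(8, 1), (9, 14), (14, 9)])
READ e @v13: history=[(3, 11), (6, 9), (7, 5), (11, 7), (12, 2)] -> pick v12 -> 2
Read results in order: ['NONE', '4', '17', '4', 'NONE', '11', 'NONE', '17', 'NONE', '10', '2']
NONE count = 4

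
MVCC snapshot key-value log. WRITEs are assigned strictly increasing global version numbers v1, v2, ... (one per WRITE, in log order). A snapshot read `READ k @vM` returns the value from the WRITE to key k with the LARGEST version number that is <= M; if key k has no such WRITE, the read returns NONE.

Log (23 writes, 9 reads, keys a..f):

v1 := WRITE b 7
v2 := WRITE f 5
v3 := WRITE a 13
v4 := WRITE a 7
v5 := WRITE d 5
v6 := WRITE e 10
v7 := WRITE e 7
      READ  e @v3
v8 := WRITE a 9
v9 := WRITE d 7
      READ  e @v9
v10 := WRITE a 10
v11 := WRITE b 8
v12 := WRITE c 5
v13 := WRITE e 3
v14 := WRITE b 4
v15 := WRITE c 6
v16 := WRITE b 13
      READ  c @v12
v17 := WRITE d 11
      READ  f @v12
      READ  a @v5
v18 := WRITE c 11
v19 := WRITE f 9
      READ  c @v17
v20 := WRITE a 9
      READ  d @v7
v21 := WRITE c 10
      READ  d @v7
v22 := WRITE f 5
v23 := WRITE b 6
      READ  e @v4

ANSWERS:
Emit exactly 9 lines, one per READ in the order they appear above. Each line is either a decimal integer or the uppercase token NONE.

Answer: NONE
7
5
5
7
6
5
5
NONE

Derivation:
v1: WRITE b=7  (b history now [(1, 7)])
v2: WRITE f=5  (f history now [(2, 5)])
v3: WRITE a=13  (a history now [(3, 13)])
v4: WRITE a=7  (a history now [(3, 13), (4, 7)])
v5: WRITE d=5  (d history now [(5, 5)])
v6: WRITE e=10  (e history now [(6, 10)])
v7: WRITE e=7  (e history now [(6, 10), (7, 7)])
READ e @v3: history=[(6, 10), (7, 7)] -> no version <= 3 -> NONE
v8: WRITE a=9  (a history now [(3, 13), (4, 7), (8, 9)])
v9: WRITE d=7  (d history now [(5, 5), (9, 7)])
READ e @v9: history=[(6, 10), (7, 7)] -> pick v7 -> 7
v10: WRITE a=10  (a history now [(3, 13), (4, 7), (8, 9), (10, 10)])
v11: WRITE b=8  (b history now [(1, 7), (11, 8)])
v12: WRITE c=5  (c history now [(12, 5)])
v13: WRITE e=3  (e history now [(6, 10), (7, 7), (13, 3)])
v14: WRITE b=4  (b history now [(1, 7), (11, 8), (14, 4)])
v15: WRITE c=6  (c history now [(12, 5), (15, 6)])
v16: WRITE b=13  (b history now [(1, 7), (11, 8), (14, 4), (16, 13)])
READ c @v12: history=[(12, 5), (15, 6)] -> pick v12 -> 5
v17: WRITE d=11  (d history now [(5, 5), (9, 7), (17, 11)])
READ f @v12: history=[(2, 5)] -> pick v2 -> 5
READ a @v5: history=[(3, 13), (4, 7), (8, 9), (10, 10)] -> pick v4 -> 7
v18: WRITE c=11  (c history now [(12, 5), (15, 6), (18, 11)])
v19: WRITE f=9  (f history now [(2, 5), (19, 9)])
READ c @v17: history=[(12, 5), (15, 6), (18, 11)] -> pick v15 -> 6
v20: WRITE a=9  (a history now [(3, 13), (4, 7), (8, 9), (10, 10), (20, 9)])
READ d @v7: history=[(5, 5), (9, 7), (17, 11)] -> pick v5 -> 5
v21: WRITE c=10  (c history now [(12, 5), (15, 6), (18, 11), (21, 10)])
READ d @v7: history=[(5, 5), (9, 7), (17, 11)] -> pick v5 -> 5
v22: WRITE f=5  (f history now [(2, 5), (19, 9), (22, 5)])
v23: WRITE b=6  (b history now [(1, 7), (11, 8), (14, 4), (16, 13), (23, 6)])
READ e @v4: history=[(6, 10), (7, 7), (13, 3)] -> no version <= 4 -> NONE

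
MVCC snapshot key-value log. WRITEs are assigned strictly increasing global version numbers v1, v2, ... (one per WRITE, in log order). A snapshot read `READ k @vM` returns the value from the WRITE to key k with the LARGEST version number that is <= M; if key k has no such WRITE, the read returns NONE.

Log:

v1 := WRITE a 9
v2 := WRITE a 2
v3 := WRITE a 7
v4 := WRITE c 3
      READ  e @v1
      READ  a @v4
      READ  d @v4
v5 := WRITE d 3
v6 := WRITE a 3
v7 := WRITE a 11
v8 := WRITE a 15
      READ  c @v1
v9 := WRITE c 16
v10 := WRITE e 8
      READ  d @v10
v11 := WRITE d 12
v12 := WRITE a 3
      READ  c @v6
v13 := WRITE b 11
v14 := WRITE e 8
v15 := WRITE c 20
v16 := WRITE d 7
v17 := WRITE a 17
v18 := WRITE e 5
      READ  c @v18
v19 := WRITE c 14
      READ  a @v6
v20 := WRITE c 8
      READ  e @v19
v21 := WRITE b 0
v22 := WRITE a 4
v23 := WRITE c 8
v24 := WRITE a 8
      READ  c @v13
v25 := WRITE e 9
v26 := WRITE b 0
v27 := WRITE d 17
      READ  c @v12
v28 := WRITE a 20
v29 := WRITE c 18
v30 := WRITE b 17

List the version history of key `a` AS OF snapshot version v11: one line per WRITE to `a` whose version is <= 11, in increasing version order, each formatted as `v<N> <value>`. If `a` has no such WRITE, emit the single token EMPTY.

Answer: v1 9
v2 2
v3 7
v6 3
v7 11
v8 15

Derivation:
Scan writes for key=a with version <= 11:
  v1 WRITE a 9 -> keep
  v2 WRITE a 2 -> keep
  v3 WRITE a 7 -> keep
  v4 WRITE c 3 -> skip
  v5 WRITE d 3 -> skip
  v6 WRITE a 3 -> keep
  v7 WRITE a 11 -> keep
  v8 WRITE a 15 -> keep
  v9 WRITE c 16 -> skip
  v10 WRITE e 8 -> skip
  v11 WRITE d 12 -> skip
  v12 WRITE a 3 -> drop (> snap)
  v13 WRITE b 11 -> skip
  v14 WRITE e 8 -> skip
  v15 WRITE c 20 -> skip
  v16 WRITE d 7 -> skip
  v17 WRITE a 17 -> drop (> snap)
  v18 WRITE e 5 -> skip
  v19 WRITE c 14 -> skip
  v20 WRITE c 8 -> skip
  v21 WRITE b 0 -> skip
  v22 WRITE a 4 -> drop (> snap)
  v23 WRITE c 8 -> skip
  v24 WRITE a 8 -> drop (> snap)
  v25 WRITE e 9 -> skip
  v26 WRITE b 0 -> skip
  v27 WRITE d 17 -> skip
  v28 WRITE a 20 -> drop (> snap)
  v29 WRITE c 18 -> skip
  v30 WRITE b 17 -> skip
Collected: [(1, 9), (2, 2), (3, 7), (6, 3), (7, 11), (8, 15)]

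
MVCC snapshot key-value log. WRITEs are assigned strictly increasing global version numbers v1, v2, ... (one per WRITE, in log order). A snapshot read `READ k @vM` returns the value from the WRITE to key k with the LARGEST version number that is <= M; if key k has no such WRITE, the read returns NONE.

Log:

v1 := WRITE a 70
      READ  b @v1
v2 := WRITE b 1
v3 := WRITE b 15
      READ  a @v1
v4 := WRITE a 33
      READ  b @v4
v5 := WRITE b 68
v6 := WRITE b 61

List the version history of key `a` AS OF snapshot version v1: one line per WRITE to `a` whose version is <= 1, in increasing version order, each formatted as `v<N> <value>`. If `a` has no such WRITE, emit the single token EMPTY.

Scan writes for key=a with version <= 1:
  v1 WRITE a 70 -> keep
  v2 WRITE b 1 -> skip
  v3 WRITE b 15 -> skip
  v4 WRITE a 33 -> drop (> snap)
  v5 WRITE b 68 -> skip
  v6 WRITE b 61 -> skip
Collected: [(1, 70)]

Answer: v1 70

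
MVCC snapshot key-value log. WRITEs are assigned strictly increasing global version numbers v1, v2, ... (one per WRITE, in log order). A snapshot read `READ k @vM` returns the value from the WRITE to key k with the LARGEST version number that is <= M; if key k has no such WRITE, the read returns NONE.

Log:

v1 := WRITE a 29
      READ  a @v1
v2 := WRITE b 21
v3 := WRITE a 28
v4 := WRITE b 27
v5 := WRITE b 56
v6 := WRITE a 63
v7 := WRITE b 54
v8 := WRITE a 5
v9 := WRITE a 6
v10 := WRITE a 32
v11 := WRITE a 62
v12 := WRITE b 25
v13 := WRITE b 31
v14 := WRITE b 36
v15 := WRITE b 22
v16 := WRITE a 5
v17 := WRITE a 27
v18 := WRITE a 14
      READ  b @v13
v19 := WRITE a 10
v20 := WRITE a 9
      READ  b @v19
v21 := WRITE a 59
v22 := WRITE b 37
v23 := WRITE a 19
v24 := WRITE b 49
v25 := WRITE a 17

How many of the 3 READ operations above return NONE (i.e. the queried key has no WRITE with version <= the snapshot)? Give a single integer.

Answer: 0

Derivation:
v1: WRITE a=29  (a history now [(1, 29)])
READ a @v1: history=[(1, 29)] -> pick v1 -> 29
v2: WRITE b=21  (b history now [(2, 21)])
v3: WRITE a=28  (a history now [(1, 29), (3, 28)])
v4: WRITE b=27  (b history now [(2, 21), (4, 27)])
v5: WRITE b=56  (b history now [(2, 21), (4, 27), (5, 56)])
v6: WRITE a=63  (a history now [(1, 29), (3, 28), (6, 63)])
v7: WRITE b=54  (b history now [(2, 21), (4, 27), (5, 56), (7, 54)])
v8: WRITE a=5  (a history now [(1, 29), (3, 28), (6, 63), (8, 5)])
v9: WRITE a=6  (a history now [(1, 29), (3, 28), (6, 63), (8, 5), (9, 6)])
v10: WRITE a=32  (a history now [(1, 29), (3, 28), (6, 63), (8, 5), (9, 6), (10, 32)])
v11: WRITE a=62  (a history now [(1, 29), (3, 28), (6, 63), (8, 5), (9, 6), (10, 32), (11, 62)])
v12: WRITE b=25  (b history now [(2, 21), (4, 27), (5, 56), (7, 54), (12, 25)])
v13: WRITE b=31  (b history now [(2, 21), (4, 27), (5, 56), (7, 54), (12, 25), (13, 31)])
v14: WRITE b=36  (b history now [(2, 21), (4, 27), (5, 56), (7, 54), (12, 25), (13, 31), (14, 36)])
v15: WRITE b=22  (b history now [(2, 21), (4, 27), (5, 56), (7, 54), (12, 25), (13, 31), (14, 36), (15, 22)])
v16: WRITE a=5  (a history now [(1, 29), (3, 28), (6, 63), (8, 5), (9, 6), (10, 32), (11, 62), (16, 5)])
v17: WRITE a=27  (a history now [(1, 29), (3, 28), (6, 63), (8, 5), (9, 6), (10, 32), (11, 62), (16, 5), (17, 27)])
v18: WRITE a=14  (a history now [(1, 29), (3, 28), (6, 63), (8, 5), (9, 6), (10, 32), (11, 62), (16, 5), (17, 27), (18, 14)])
READ b @v13: history=[(2, 21), (4, 27), (5, 56), (7, 54), (12, 25), (13, 31), (14, 36), (15, 22)] -> pick v13 -> 31
v19: WRITE a=10  (a history now [(1, 29), (3, 28), (6, 63), (8, 5), (9, 6), (10, 32), (11, 62), (16, 5), (17, 27), (18, 14), (19, 10)])
v20: WRITE a=9  (a history now [(1, 29), (3, 28), (6, 63), (8, 5), (9, 6), (10, 32), (11, 62), (16, 5), (17, 27), (18, 14), (19, 10), (20, 9)])
READ b @v19: history=[(2, 21), (4, 27), (5, 56), (7, 54), (12, 25), (13, 31), (14, 36), (15, 22)] -> pick v15 -> 22
v21: WRITE a=59  (a history now [(1, 29), (3, 28), (6, 63), (8, 5), (9, 6), (10, 32), (11, 62), (16, 5), (17, 27), (18, 14), (19, 10), (20, 9), (21, 59)])
v22: WRITE b=37  (b history now [(2, 21), (4, 27), (5, 56), (7, 54), (12, 25), (13, 31), (14, 36), (15, 22), (22, 37)])
v23: WRITE a=19  (a history now [(1, 29), (3, 28), (6, 63), (8, 5), (9, 6), (10, 32), (11, 62), (16, 5), (17, 27), (18, 14), (19, 10), (20, 9), (21, 59), (23, 19)])
v24: WRITE b=49  (b history now [(2, 21), (4, 27), (5, 56), (7, 54), (12, 25), (13, 31), (14, 36), (15, 22), (22, 37), (24, 49)])
v25: WRITE a=17  (a history now [(1, 29), (3, 28), (6, 63), (8, 5), (9, 6), (10, 32), (11, 62), (16, 5), (17, 27), (18, 14), (19, 10), (20, 9), (21, 59), (23, 19), (25, 17)])
Read results in order: ['29', '31', '22']
NONE count = 0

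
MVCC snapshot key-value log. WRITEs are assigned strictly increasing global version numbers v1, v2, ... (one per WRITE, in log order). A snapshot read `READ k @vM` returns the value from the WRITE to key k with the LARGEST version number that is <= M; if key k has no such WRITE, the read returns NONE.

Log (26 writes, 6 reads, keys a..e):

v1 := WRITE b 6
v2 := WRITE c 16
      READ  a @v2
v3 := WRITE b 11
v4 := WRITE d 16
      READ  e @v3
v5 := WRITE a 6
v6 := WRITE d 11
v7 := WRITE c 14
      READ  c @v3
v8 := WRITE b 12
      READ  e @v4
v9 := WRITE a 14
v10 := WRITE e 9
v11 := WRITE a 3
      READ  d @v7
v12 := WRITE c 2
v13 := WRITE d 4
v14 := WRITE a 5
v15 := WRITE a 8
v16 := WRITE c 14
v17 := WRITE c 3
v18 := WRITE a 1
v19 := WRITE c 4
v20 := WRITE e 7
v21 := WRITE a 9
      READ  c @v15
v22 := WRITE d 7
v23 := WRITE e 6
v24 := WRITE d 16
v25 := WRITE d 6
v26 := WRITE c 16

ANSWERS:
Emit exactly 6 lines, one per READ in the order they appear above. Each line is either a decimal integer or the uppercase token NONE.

v1: WRITE b=6  (b history now [(1, 6)])
v2: WRITE c=16  (c history now [(2, 16)])
READ a @v2: history=[] -> no version <= 2 -> NONE
v3: WRITE b=11  (b history now [(1, 6), (3, 11)])
v4: WRITE d=16  (d history now [(4, 16)])
READ e @v3: history=[] -> no version <= 3 -> NONE
v5: WRITE a=6  (a history now [(5, 6)])
v6: WRITE d=11  (d history now [(4, 16), (6, 11)])
v7: WRITE c=14  (c history now [(2, 16), (7, 14)])
READ c @v3: history=[(2, 16), (7, 14)] -> pick v2 -> 16
v8: WRITE b=12  (b history now [(1, 6), (3, 11), (8, 12)])
READ e @v4: history=[] -> no version <= 4 -> NONE
v9: WRITE a=14  (a history now [(5, 6), (9, 14)])
v10: WRITE e=9  (e history now [(10, 9)])
v11: WRITE a=3  (a history now [(5, 6), (9, 14), (11, 3)])
READ d @v7: history=[(4, 16), (6, 11)] -> pick v6 -> 11
v12: WRITE c=2  (c history now [(2, 16), (7, 14), (12, 2)])
v13: WRITE d=4  (d history now [(4, 16), (6, 11), (13, 4)])
v14: WRITE a=5  (a history now [(5, 6), (9, 14), (11, 3), (14, 5)])
v15: WRITE a=8  (a history now [(5, 6), (9, 14), (11, 3), (14, 5), (15, 8)])
v16: WRITE c=14  (c history now [(2, 16), (7, 14), (12, 2), (16, 14)])
v17: WRITE c=3  (c history now [(2, 16), (7, 14), (12, 2), (16, 14), (17, 3)])
v18: WRITE a=1  (a history now [(5, 6), (9, 14), (11, 3), (14, 5), (15, 8), (18, 1)])
v19: WRITE c=4  (c history now [(2, 16), (7, 14), (12, 2), (16, 14), (17, 3), (19, 4)])
v20: WRITE e=7  (e history now [(10, 9), (20, 7)])
v21: WRITE a=9  (a history now [(5, 6), (9, 14), (11, 3), (14, 5), (15, 8), (18, 1), (21, 9)])
READ c @v15: history=[(2, 16), (7, 14), (12, 2), (16, 14), (17, 3), (19, 4)] -> pick v12 -> 2
v22: WRITE d=7  (d history now [(4, 16), (6, 11), (13, 4), (22, 7)])
v23: WRITE e=6  (e history now [(10, 9), (20, 7), (23, 6)])
v24: WRITE d=16  (d history now [(4, 16), (6, 11), (13, 4), (22, 7), (24, 16)])
v25: WRITE d=6  (d history now [(4, 16), (6, 11), (13, 4), (22, 7), (24, 16), (25, 6)])
v26: WRITE c=16  (c history now [(2, 16), (7, 14), (12, 2), (16, 14), (17, 3), (19, 4), (26, 16)])

Answer: NONE
NONE
16
NONE
11
2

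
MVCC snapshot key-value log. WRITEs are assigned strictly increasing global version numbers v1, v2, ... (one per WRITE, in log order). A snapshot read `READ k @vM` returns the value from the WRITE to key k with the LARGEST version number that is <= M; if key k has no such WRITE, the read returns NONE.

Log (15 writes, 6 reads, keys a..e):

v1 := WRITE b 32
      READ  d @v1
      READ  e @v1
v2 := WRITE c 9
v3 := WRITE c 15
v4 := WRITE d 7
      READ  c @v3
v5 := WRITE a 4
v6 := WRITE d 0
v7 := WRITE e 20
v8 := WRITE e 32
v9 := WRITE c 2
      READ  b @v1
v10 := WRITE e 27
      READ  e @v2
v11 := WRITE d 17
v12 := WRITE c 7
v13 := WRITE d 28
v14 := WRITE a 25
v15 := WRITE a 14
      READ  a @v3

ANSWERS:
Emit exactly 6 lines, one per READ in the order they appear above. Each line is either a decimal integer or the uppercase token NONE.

Answer: NONE
NONE
15
32
NONE
NONE

Derivation:
v1: WRITE b=32  (b history now [(1, 32)])
READ d @v1: history=[] -> no version <= 1 -> NONE
READ e @v1: history=[] -> no version <= 1 -> NONE
v2: WRITE c=9  (c history now [(2, 9)])
v3: WRITE c=15  (c history now [(2, 9), (3, 15)])
v4: WRITE d=7  (d history now [(4, 7)])
READ c @v3: history=[(2, 9), (3, 15)] -> pick v3 -> 15
v5: WRITE a=4  (a history now [(5, 4)])
v6: WRITE d=0  (d history now [(4, 7), (6, 0)])
v7: WRITE e=20  (e history now [(7, 20)])
v8: WRITE e=32  (e history now [(7, 20), (8, 32)])
v9: WRITE c=2  (c history now [(2, 9), (3, 15), (9, 2)])
READ b @v1: history=[(1, 32)] -> pick v1 -> 32
v10: WRITE e=27  (e history now [(7, 20), (8, 32), (10, 27)])
READ e @v2: history=[(7, 20), (8, 32), (10, 27)] -> no version <= 2 -> NONE
v11: WRITE d=17  (d history now [(4, 7), (6, 0), (11, 17)])
v12: WRITE c=7  (c history now [(2, 9), (3, 15), (9, 2), (12, 7)])
v13: WRITE d=28  (d history now [(4, 7), (6, 0), (11, 17), (13, 28)])
v14: WRITE a=25  (a history now [(5, 4), (14, 25)])
v15: WRITE a=14  (a history now [(5, 4), (14, 25), (15, 14)])
READ a @v3: history=[(5, 4), (14, 25), (15, 14)] -> no version <= 3 -> NONE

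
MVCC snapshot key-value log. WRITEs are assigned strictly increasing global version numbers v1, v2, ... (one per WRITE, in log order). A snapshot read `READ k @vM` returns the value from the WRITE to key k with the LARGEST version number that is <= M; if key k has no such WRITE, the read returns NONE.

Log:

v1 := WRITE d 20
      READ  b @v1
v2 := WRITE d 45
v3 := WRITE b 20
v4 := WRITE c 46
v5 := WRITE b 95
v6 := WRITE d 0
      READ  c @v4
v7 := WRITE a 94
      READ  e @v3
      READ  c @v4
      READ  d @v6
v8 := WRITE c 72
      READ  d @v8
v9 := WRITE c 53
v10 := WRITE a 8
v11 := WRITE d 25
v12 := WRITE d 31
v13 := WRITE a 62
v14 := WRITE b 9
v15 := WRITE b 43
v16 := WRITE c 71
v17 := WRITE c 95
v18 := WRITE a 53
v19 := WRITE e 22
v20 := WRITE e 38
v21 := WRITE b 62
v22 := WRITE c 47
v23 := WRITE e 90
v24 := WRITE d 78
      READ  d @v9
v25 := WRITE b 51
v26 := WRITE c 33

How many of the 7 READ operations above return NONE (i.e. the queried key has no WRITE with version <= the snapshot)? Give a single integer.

Answer: 2

Derivation:
v1: WRITE d=20  (d history now [(1, 20)])
READ b @v1: history=[] -> no version <= 1 -> NONE
v2: WRITE d=45  (d history now [(1, 20), (2, 45)])
v3: WRITE b=20  (b history now [(3, 20)])
v4: WRITE c=46  (c history now [(4, 46)])
v5: WRITE b=95  (b history now [(3, 20), (5, 95)])
v6: WRITE d=0  (d history now [(1, 20), (2, 45), (6, 0)])
READ c @v4: history=[(4, 46)] -> pick v4 -> 46
v7: WRITE a=94  (a history now [(7, 94)])
READ e @v3: history=[] -> no version <= 3 -> NONE
READ c @v4: history=[(4, 46)] -> pick v4 -> 46
READ d @v6: history=[(1, 20), (2, 45), (6, 0)] -> pick v6 -> 0
v8: WRITE c=72  (c history now [(4, 46), (8, 72)])
READ d @v8: history=[(1, 20), (2, 45), (6, 0)] -> pick v6 -> 0
v9: WRITE c=53  (c history now [(4, 46), (8, 72), (9, 53)])
v10: WRITE a=8  (a history now [(7, 94), (10, 8)])
v11: WRITE d=25  (d history now [(1, 20), (2, 45), (6, 0), (11, 25)])
v12: WRITE d=31  (d history now [(1, 20), (2, 45), (6, 0), (11, 25), (12, 31)])
v13: WRITE a=62  (a history now [(7, 94), (10, 8), (13, 62)])
v14: WRITE b=9  (b history now [(3, 20), (5, 95), (14, 9)])
v15: WRITE b=43  (b history now [(3, 20), (5, 95), (14, 9), (15, 43)])
v16: WRITE c=71  (c history now [(4, 46), (8, 72), (9, 53), (16, 71)])
v17: WRITE c=95  (c history now [(4, 46), (8, 72), (9, 53), (16, 71), (17, 95)])
v18: WRITE a=53  (a history now [(7, 94), (10, 8), (13, 62), (18, 53)])
v19: WRITE e=22  (e history now [(19, 22)])
v20: WRITE e=38  (e history now [(19, 22), (20, 38)])
v21: WRITE b=62  (b history now [(3, 20), (5, 95), (14, 9), (15, 43), (21, 62)])
v22: WRITE c=47  (c history now [(4, 46), (8, 72), (9, 53), (16, 71), (17, 95), (22, 47)])
v23: WRITE e=90  (e history now [(19, 22), (20, 38), (23, 90)])
v24: WRITE d=78  (d history now [(1, 20), (2, 45), (6, 0), (11, 25), (12, 31), (24, 78)])
READ d @v9: history=[(1, 20), (2, 45), (6, 0), (11, 25), (12, 31), (24, 78)] -> pick v6 -> 0
v25: WRITE b=51  (b history now [(3, 20), (5, 95), (14, 9), (15, 43), (21, 62), (25, 51)])
v26: WRITE c=33  (c history now [(4, 46), (8, 72), (9, 53), (16, 71), (17, 95), (22, 47), (26, 33)])
Read results in order: ['NONE', '46', 'NONE', '46', '0', '0', '0']
NONE count = 2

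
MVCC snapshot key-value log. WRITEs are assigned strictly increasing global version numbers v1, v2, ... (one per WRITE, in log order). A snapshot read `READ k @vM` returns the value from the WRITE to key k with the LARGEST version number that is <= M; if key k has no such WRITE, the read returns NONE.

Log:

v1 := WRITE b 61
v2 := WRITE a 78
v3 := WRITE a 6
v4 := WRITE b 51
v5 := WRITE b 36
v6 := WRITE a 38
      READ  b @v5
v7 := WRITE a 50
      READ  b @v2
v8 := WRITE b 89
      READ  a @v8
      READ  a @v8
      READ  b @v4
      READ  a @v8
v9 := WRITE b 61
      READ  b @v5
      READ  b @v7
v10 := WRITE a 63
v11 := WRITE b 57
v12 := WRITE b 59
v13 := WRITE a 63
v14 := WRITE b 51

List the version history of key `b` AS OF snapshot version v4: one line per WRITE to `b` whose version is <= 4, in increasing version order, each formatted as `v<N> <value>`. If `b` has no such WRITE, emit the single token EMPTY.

Answer: v1 61
v4 51

Derivation:
Scan writes for key=b with version <= 4:
  v1 WRITE b 61 -> keep
  v2 WRITE a 78 -> skip
  v3 WRITE a 6 -> skip
  v4 WRITE b 51 -> keep
  v5 WRITE b 36 -> drop (> snap)
  v6 WRITE a 38 -> skip
  v7 WRITE a 50 -> skip
  v8 WRITE b 89 -> drop (> snap)
  v9 WRITE b 61 -> drop (> snap)
  v10 WRITE a 63 -> skip
  v11 WRITE b 57 -> drop (> snap)
  v12 WRITE b 59 -> drop (> snap)
  v13 WRITE a 63 -> skip
  v14 WRITE b 51 -> drop (> snap)
Collected: [(1, 61), (4, 51)]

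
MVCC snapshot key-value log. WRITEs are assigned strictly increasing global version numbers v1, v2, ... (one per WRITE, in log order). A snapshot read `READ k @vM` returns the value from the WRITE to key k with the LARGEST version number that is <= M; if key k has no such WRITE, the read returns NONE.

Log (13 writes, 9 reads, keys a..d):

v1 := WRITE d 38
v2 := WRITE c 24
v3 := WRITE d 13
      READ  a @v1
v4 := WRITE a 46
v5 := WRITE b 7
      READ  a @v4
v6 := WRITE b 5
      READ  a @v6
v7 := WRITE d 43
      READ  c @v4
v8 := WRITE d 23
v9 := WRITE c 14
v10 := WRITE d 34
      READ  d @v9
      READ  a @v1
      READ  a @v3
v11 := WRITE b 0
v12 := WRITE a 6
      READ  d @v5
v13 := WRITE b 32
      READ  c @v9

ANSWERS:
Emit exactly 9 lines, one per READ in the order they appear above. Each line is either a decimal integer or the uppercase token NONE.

Answer: NONE
46
46
24
23
NONE
NONE
13
14

Derivation:
v1: WRITE d=38  (d history now [(1, 38)])
v2: WRITE c=24  (c history now [(2, 24)])
v3: WRITE d=13  (d history now [(1, 38), (3, 13)])
READ a @v1: history=[] -> no version <= 1 -> NONE
v4: WRITE a=46  (a history now [(4, 46)])
v5: WRITE b=7  (b history now [(5, 7)])
READ a @v4: history=[(4, 46)] -> pick v4 -> 46
v6: WRITE b=5  (b history now [(5, 7), (6, 5)])
READ a @v6: history=[(4, 46)] -> pick v4 -> 46
v7: WRITE d=43  (d history now [(1, 38), (3, 13), (7, 43)])
READ c @v4: history=[(2, 24)] -> pick v2 -> 24
v8: WRITE d=23  (d history now [(1, 38), (3, 13), (7, 43), (8, 23)])
v9: WRITE c=14  (c history now [(2, 24), (9, 14)])
v10: WRITE d=34  (d history now [(1, 38), (3, 13), (7, 43), (8, 23), (10, 34)])
READ d @v9: history=[(1, 38), (3, 13), (7, 43), (8, 23), (10, 34)] -> pick v8 -> 23
READ a @v1: history=[(4, 46)] -> no version <= 1 -> NONE
READ a @v3: history=[(4, 46)] -> no version <= 3 -> NONE
v11: WRITE b=0  (b history now [(5, 7), (6, 5), (11, 0)])
v12: WRITE a=6  (a history now [(4, 46), (12, 6)])
READ d @v5: history=[(1, 38), (3, 13), (7, 43), (8, 23), (10, 34)] -> pick v3 -> 13
v13: WRITE b=32  (b history now [(5, 7), (6, 5), (11, 0), (13, 32)])
READ c @v9: history=[(2, 24), (9, 14)] -> pick v9 -> 14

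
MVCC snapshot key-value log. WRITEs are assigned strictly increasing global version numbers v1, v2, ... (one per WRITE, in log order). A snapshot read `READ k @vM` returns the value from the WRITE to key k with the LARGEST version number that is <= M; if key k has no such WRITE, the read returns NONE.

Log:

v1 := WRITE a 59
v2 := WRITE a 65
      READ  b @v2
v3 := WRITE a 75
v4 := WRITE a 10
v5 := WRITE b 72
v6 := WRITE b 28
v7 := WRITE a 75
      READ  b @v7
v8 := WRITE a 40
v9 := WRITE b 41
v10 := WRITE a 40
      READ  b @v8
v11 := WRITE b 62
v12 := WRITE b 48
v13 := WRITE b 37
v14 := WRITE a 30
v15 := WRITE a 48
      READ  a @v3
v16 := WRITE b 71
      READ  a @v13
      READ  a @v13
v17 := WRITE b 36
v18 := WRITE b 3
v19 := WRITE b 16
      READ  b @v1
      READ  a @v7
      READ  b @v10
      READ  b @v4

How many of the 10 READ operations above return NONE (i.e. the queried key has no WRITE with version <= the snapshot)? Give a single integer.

v1: WRITE a=59  (a history now [(1, 59)])
v2: WRITE a=65  (a history now [(1, 59), (2, 65)])
READ b @v2: history=[] -> no version <= 2 -> NONE
v3: WRITE a=75  (a history now [(1, 59), (2, 65), (3, 75)])
v4: WRITE a=10  (a history now [(1, 59), (2, 65), (3, 75), (4, 10)])
v5: WRITE b=72  (b history now [(5, 72)])
v6: WRITE b=28  (b history now [(5, 72), (6, 28)])
v7: WRITE a=75  (a history now [(1, 59), (2, 65), (3, 75), (4, 10), (7, 75)])
READ b @v7: history=[(5, 72), (6, 28)] -> pick v6 -> 28
v8: WRITE a=40  (a history now [(1, 59), (2, 65), (3, 75), (4, 10), (7, 75), (8, 40)])
v9: WRITE b=41  (b history now [(5, 72), (6, 28), (9, 41)])
v10: WRITE a=40  (a history now [(1, 59), (2, 65), (3, 75), (4, 10), (7, 75), (8, 40), (10, 40)])
READ b @v8: history=[(5, 72), (6, 28), (9, 41)] -> pick v6 -> 28
v11: WRITE b=62  (b history now [(5, 72), (6, 28), (9, 41), (11, 62)])
v12: WRITE b=48  (b history now [(5, 72), (6, 28), (9, 41), (11, 62), (12, 48)])
v13: WRITE b=37  (b history now [(5, 72), (6, 28), (9, 41), (11, 62), (12, 48), (13, 37)])
v14: WRITE a=30  (a history now [(1, 59), (2, 65), (3, 75), (4, 10), (7, 75), (8, 40), (10, 40), (14, 30)])
v15: WRITE a=48  (a history now [(1, 59), (2, 65), (3, 75), (4, 10), (7, 75), (8, 40), (10, 40), (14, 30), (15, 48)])
READ a @v3: history=[(1, 59), (2, 65), (3, 75), (4, 10), (7, 75), (8, 40), (10, 40), (14, 30), (15, 48)] -> pick v3 -> 75
v16: WRITE b=71  (b history now [(5, 72), (6, 28), (9, 41), (11, 62), (12, 48), (13, 37), (16, 71)])
READ a @v13: history=[(1, 59), (2, 65), (3, 75), (4, 10), (7, 75), (8, 40), (10, 40), (14, 30), (15, 48)] -> pick v10 -> 40
READ a @v13: history=[(1, 59), (2, 65), (3, 75), (4, 10), (7, 75), (8, 40), (10, 40), (14, 30), (15, 48)] -> pick v10 -> 40
v17: WRITE b=36  (b history now [(5, 72), (6, 28), (9, 41), (11, 62), (12, 48), (13, 37), (16, 71), (17, 36)])
v18: WRITE b=3  (b history now [(5, 72), (6, 28), (9, 41), (11, 62), (12, 48), (13, 37), (16, 71), (17, 36), (18, 3)])
v19: WRITE b=16  (b history now [(5, 72), (6, 28), (9, 41), (11, 62), (12, 48), (13, 37), (16, 71), (17, 36), (18, 3), (19, 16)])
READ b @v1: history=[(5, 72), (6, 28), (9, 41), (11, 62), (12, 48), (13, 37), (16, 71), (17, 36), (18, 3), (19, 16)] -> no version <= 1 -> NONE
READ a @v7: history=[(1, 59), (2, 65), (3, 75), (4, 10), (7, 75), (8, 40), (10, 40), (14, 30), (15, 48)] -> pick v7 -> 75
READ b @v10: history=[(5, 72), (6, 28), (9, 41), (11, 62), (12, 48), (13, 37), (16, 71), (17, 36), (18, 3), (19, 16)] -> pick v9 -> 41
READ b @v4: history=[(5, 72), (6, 28), (9, 41), (11, 62), (12, 48), (13, 37), (16, 71), (17, 36), (18, 3), (19, 16)] -> no version <= 4 -> NONE
Read results in order: ['NONE', '28', '28', '75', '40', '40', 'NONE', '75', '41', 'NONE']
NONE count = 3

Answer: 3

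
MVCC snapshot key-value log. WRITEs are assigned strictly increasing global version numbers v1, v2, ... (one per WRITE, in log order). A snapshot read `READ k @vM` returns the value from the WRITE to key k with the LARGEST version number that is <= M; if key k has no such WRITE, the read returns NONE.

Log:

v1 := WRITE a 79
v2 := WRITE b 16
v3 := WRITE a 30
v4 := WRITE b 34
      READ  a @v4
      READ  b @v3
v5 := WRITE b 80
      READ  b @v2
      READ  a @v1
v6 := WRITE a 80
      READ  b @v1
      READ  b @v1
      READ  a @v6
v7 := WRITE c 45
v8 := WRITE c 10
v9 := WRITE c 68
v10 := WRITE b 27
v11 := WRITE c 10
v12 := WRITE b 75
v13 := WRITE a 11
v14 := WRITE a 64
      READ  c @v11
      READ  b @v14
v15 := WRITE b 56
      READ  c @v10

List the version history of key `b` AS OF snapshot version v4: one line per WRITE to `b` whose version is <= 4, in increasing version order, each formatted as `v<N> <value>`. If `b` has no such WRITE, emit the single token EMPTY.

Scan writes for key=b with version <= 4:
  v1 WRITE a 79 -> skip
  v2 WRITE b 16 -> keep
  v3 WRITE a 30 -> skip
  v4 WRITE b 34 -> keep
  v5 WRITE b 80 -> drop (> snap)
  v6 WRITE a 80 -> skip
  v7 WRITE c 45 -> skip
  v8 WRITE c 10 -> skip
  v9 WRITE c 68 -> skip
  v10 WRITE b 27 -> drop (> snap)
  v11 WRITE c 10 -> skip
  v12 WRITE b 75 -> drop (> snap)
  v13 WRITE a 11 -> skip
  v14 WRITE a 64 -> skip
  v15 WRITE b 56 -> drop (> snap)
Collected: [(2, 16), (4, 34)]

Answer: v2 16
v4 34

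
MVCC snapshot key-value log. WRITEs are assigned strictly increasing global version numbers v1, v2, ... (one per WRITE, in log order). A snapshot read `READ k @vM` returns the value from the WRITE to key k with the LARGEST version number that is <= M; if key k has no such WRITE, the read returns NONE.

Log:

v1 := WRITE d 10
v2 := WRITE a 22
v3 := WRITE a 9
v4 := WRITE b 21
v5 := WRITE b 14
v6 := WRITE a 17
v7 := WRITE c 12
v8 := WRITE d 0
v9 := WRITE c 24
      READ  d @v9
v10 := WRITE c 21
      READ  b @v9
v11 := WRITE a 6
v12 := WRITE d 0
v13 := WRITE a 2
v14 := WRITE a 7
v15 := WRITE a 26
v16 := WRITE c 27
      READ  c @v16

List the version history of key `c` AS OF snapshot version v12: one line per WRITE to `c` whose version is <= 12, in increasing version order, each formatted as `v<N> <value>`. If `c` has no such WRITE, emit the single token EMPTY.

Answer: v7 12
v9 24
v10 21

Derivation:
Scan writes for key=c with version <= 12:
  v1 WRITE d 10 -> skip
  v2 WRITE a 22 -> skip
  v3 WRITE a 9 -> skip
  v4 WRITE b 21 -> skip
  v5 WRITE b 14 -> skip
  v6 WRITE a 17 -> skip
  v7 WRITE c 12 -> keep
  v8 WRITE d 0 -> skip
  v9 WRITE c 24 -> keep
  v10 WRITE c 21 -> keep
  v11 WRITE a 6 -> skip
  v12 WRITE d 0 -> skip
  v13 WRITE a 2 -> skip
  v14 WRITE a 7 -> skip
  v15 WRITE a 26 -> skip
  v16 WRITE c 27 -> drop (> snap)
Collected: [(7, 12), (9, 24), (10, 21)]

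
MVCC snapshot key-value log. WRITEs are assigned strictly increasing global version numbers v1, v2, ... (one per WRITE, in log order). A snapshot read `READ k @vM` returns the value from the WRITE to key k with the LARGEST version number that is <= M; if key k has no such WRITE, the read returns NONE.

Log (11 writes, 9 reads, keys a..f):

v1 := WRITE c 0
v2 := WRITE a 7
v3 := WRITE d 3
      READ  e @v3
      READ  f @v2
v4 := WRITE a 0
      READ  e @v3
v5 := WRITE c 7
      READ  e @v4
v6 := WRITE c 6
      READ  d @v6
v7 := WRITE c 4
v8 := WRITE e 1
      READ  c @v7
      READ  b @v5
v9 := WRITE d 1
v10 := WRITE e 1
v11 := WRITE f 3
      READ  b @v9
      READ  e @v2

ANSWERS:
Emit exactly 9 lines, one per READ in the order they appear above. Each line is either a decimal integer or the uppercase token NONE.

v1: WRITE c=0  (c history now [(1, 0)])
v2: WRITE a=7  (a history now [(2, 7)])
v3: WRITE d=3  (d history now [(3, 3)])
READ e @v3: history=[] -> no version <= 3 -> NONE
READ f @v2: history=[] -> no version <= 2 -> NONE
v4: WRITE a=0  (a history now [(2, 7), (4, 0)])
READ e @v3: history=[] -> no version <= 3 -> NONE
v5: WRITE c=7  (c history now [(1, 0), (5, 7)])
READ e @v4: history=[] -> no version <= 4 -> NONE
v6: WRITE c=6  (c history now [(1, 0), (5, 7), (6, 6)])
READ d @v6: history=[(3, 3)] -> pick v3 -> 3
v7: WRITE c=4  (c history now [(1, 0), (5, 7), (6, 6), (7, 4)])
v8: WRITE e=1  (e history now [(8, 1)])
READ c @v7: history=[(1, 0), (5, 7), (6, 6), (7, 4)] -> pick v7 -> 4
READ b @v5: history=[] -> no version <= 5 -> NONE
v9: WRITE d=1  (d history now [(3, 3), (9, 1)])
v10: WRITE e=1  (e history now [(8, 1), (10, 1)])
v11: WRITE f=3  (f history now [(11, 3)])
READ b @v9: history=[] -> no version <= 9 -> NONE
READ e @v2: history=[(8, 1), (10, 1)] -> no version <= 2 -> NONE

Answer: NONE
NONE
NONE
NONE
3
4
NONE
NONE
NONE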